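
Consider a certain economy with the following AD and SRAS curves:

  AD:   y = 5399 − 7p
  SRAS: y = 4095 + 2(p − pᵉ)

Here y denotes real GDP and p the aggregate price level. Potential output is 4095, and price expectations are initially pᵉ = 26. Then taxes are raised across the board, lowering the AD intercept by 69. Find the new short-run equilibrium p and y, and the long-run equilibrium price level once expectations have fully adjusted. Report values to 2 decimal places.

AD shifts left: new AD is y = 5330 − 7p. With pᵉ = 26, SRAS is y = 4043 + 2p.
Short run: 5330 − 7p = 4043 + 2p gives 1287 = 9p, so p = 143.00 and y = 5330 − 7p = 4329.00.
y = 4329.00 is above potential 4095; expectations adjust and SRAS shifts left until y = 4095.
Long run: on the new AD curve, 4095 = 5330 − 7p gives p = 176.43.

Short run: p = 143.00, y = 4329.00. Long run: p = 176.43.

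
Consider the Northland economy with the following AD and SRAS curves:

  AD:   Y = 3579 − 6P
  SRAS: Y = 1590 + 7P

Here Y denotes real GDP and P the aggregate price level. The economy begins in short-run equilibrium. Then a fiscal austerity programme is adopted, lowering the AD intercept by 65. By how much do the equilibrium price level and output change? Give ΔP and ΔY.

ΔP = -5, ΔY = -35

This is a negative demand shock: AD shifts left.
New AD: Y = 3514 − 6P.
Set AD = SRAS: 3514 − 6P = 1590 + 7P, so 1924 = 13P and P = 148.
Y = 3514 − 6·148 = 2626.
Initially P = 153, Y = 2661, so ΔP = -5 and ΔY = -35.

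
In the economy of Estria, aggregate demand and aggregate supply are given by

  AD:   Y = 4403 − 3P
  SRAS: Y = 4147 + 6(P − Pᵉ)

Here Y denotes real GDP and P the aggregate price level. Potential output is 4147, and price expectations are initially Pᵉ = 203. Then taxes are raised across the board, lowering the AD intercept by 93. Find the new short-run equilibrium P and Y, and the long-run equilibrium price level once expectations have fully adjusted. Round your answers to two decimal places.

Short run: P = 153.44, Y = 3849.67. Long run: P = 54.33.

AD shifts left: new AD is Y = 4310 − 3P. With Pᵉ = 203, SRAS is Y = 2929 + 6P.
Short run: 4310 − 3P = 2929 + 6P gives 1381 = 9P, so P = 153.44 and Y = 4310 − 3P = 3849.67.
Y = 3849.67 is below potential 4147; expectations adjust and SRAS shifts right until Y = 4147.
Long run: on the new AD curve, 4147 = 4310 − 3P gives P = 54.33.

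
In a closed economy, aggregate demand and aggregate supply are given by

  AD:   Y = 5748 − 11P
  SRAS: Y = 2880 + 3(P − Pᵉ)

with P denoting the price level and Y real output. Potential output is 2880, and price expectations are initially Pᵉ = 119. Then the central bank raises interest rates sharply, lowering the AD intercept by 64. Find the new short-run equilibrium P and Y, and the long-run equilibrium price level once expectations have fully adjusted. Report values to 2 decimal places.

Short run: P = 225.79, Y = 3200.36. Long run: P = 254.91.

AD shifts left: new AD is Y = 5684 − 11P. With Pᵉ = 119, SRAS is Y = 2523 + 3P.
Short run: 5684 − 11P = 2523 + 3P gives 3161 = 14P, so P = 225.79 and Y = 5684 − 11P = 3200.36.
Y = 3200.36 is above potential 2880; expectations adjust and SRAS shifts left until Y = 2880.
Long run: on the new AD curve, 2880 = 5684 − 11P gives P = 254.91.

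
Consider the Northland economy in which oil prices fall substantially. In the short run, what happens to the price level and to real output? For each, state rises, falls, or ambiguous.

This is a favourable supply shock: SRAS shifts right.
Moving along the downward-sloping AD curve, P falls and Y rises.

Price level: falls; output: rises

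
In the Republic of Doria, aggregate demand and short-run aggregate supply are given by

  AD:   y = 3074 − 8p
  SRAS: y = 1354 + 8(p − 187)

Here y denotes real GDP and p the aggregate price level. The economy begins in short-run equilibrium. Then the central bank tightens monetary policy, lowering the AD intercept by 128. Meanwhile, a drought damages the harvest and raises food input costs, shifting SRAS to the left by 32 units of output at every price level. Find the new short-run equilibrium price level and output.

After both shocks: AD is y = 2946 − 8p and SRAS is y = 8p − 174.
Setting them equal: 3120 = 16p, so p = 195.
y = 2946 − 8·195 = 1386.

p = 195, y = 1386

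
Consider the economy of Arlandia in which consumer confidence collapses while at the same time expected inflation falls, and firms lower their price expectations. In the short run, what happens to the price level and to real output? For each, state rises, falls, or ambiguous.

The first event is a negative demand shock: AD shifts left, which by itself pushes P down and Y down.
The second is a favourable supply shock: SRAS shifts right, which by itself pushes P down and Y up.
Both shocks push P down, so P falls. The two shocks push Y in opposite directions, so the effect on Y is ambiguous.

Price level: falls; output: ambiguous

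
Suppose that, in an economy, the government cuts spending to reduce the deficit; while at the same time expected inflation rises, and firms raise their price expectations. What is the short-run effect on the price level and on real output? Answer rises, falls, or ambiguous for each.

The first event is a negative demand shock: AD shifts left, which by itself pushes P down and Y down.
The second is an adverse supply shock: SRAS shifts left, which by itself pushes P up and Y down.
The two shocks push P in opposite directions, so the effect on P is ambiguous. Both shocks push Y down, so Y falls.

Price level: ambiguous; output: falls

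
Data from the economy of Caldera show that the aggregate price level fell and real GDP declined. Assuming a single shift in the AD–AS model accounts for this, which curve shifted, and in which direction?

P fell and Y fell. An AD shift moves P and Y in the same direction; an SRAS shift moves them in opposite directions.
Here P and Y moved in the same direction, so the AD curve shifted.
Since Y fell, AD shifted left.

AD shifted left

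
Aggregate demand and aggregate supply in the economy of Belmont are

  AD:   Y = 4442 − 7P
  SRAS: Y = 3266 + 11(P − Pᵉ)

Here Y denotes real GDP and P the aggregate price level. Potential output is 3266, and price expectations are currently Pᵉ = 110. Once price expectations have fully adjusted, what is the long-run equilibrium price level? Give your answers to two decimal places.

Short run: with Pᵉ = 110, SRAS is Y = 2056 + 11P. Setting AD = SRAS gives 2386 = 18P, so P = 132.56 and Y = 4442 − 7P = 3514.11.
Output 3514.11 is above potential 3266, so over time expected prices rise and SRAS shifts left until Y returns to 3266.
Long run: Y = 3266 on the AD curve gives 3266 = 4442 − 7P, so P = 168.00.

Long-run P = 168.00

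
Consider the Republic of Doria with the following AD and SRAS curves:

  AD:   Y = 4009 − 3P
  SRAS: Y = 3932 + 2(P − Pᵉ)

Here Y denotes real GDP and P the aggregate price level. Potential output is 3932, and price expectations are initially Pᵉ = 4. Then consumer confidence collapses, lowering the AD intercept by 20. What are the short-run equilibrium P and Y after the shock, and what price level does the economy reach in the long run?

Short run: P = 13, Y = 3950. Long run: P = 19.

AD shifts left: new AD is Y = 3989 − 3P. With Pᵉ = 4, SRAS is Y = 3924 + 2P.
Short run: 3989 − 3P = 3924 + 2P gives 65 = 5P, so P = 13 and Y = 3989 − 3·13 = 3950.
Y = 3950 is above potential 3932; expectations adjust and SRAS shifts left until Y = 3932.
Long run: on the new AD curve, 3932 = 3989 − 3P gives P = 19.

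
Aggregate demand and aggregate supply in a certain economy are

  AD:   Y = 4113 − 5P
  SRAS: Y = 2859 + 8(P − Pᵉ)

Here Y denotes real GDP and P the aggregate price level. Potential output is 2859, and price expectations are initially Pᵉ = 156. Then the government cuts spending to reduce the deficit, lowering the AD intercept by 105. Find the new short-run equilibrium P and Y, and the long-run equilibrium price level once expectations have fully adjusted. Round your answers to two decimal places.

AD shifts left: new AD is Y = 4008 − 5P. With Pᵉ = 156, SRAS is Y = 1611 + 8P.
Short run: 4008 − 5P = 1611 + 8P gives 2397 = 13P, so P = 184.38 and Y = 4008 − 5P = 3086.08.
Y = 3086.08 is above potential 2859; expectations adjust and SRAS shifts left until Y = 2859.
Long run: on the new AD curve, 2859 = 4008 − 5P gives P = 229.80.

Short run: P = 184.38, Y = 3086.08. Long run: P = 229.80.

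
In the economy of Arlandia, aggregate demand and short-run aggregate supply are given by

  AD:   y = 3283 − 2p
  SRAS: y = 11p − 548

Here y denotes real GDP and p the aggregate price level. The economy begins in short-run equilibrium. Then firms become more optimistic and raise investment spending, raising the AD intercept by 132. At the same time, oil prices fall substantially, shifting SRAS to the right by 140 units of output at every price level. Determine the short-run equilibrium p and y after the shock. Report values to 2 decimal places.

p = 294.08, y = 2826.85

After both shocks: AD is y = 3415 − 2p and SRAS is y = 11p − 408.
Setting them equal: 3823 = 13p, so p = 294.08.
Substituting into AD, y = 2826.85.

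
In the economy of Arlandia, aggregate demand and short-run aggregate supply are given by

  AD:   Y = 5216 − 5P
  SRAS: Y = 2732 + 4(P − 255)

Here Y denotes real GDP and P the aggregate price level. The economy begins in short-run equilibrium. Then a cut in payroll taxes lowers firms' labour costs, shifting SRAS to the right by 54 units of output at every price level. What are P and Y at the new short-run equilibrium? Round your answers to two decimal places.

This is a positive supply shock: SRAS shifts right.
New SRAS: Y = 1766 + 4P.
Set AD = SRAS: 5216 − 5P = 1766 + 4P, so 3450 = 9P and P = 383.33.
Substituting into AD, Y = 3299.33.

P = 383.33, Y = 3299.33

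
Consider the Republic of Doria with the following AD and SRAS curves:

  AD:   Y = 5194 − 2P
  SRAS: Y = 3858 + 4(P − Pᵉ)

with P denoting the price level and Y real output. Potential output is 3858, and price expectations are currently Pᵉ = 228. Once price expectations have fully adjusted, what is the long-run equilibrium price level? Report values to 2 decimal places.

Long-run P = 668.00

Short run: with Pᵉ = 228, SRAS is Y = 2946 + 4P. Setting AD = SRAS gives 2248 = 6P, so P = 374.67 and Y = 5194 − 2P = 4444.67.
Output 4444.67 is above potential 3858, so over time expected prices rise and SRAS shifts left until Y returns to 3858.
Long run: Y = 3858 on the AD curve gives 3858 = 5194 − 2P, so P = 668.00.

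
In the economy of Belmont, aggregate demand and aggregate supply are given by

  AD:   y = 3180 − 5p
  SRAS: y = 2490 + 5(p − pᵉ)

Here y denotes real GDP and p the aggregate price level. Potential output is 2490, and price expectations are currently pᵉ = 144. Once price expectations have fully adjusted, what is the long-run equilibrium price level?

Long-run p = 138

Short run: with pᵉ = 144, SRAS is y = 1770 + 5p. Setting AD = SRAS gives 1410 = 10p, so p = 141 and y = 3180 − 5·141 = 2475.
Output 2475 is below potential 2490, so over time expected prices fall and SRAS shifts right until y returns to 2490.
Long run: y = 2490 on the AD curve gives 2490 = 3180 − 5p, so p = 138.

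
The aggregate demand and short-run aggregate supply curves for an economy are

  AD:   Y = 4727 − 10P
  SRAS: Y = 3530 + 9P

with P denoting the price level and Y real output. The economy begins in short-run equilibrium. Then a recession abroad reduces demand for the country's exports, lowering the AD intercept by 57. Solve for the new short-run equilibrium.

This is a negative demand shock: AD shifts left.
New AD: Y = 4670 − 10P.
Set AD = SRAS: 4670 − 10P = 3530 + 9P, so 1140 = 19P and P = 60.
Y = 4670 − 10·60 = 4070.

P = 60, Y = 4070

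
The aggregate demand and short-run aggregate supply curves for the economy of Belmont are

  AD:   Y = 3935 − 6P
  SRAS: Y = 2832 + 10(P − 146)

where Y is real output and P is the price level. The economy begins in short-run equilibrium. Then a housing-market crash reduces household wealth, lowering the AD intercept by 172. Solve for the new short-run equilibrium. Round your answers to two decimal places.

P = 149.44, Y = 2866.38

This is a negative demand shock: AD shifts left.
New AD: Y = 3763 − 6P.
SRAS can be written Y = 1372 + 10P.
Set AD = SRAS: 3763 − 6P = 1372 + 10P, so 2391 = 16P and P = 149.44.
Substituting into AD, Y = 2866.38.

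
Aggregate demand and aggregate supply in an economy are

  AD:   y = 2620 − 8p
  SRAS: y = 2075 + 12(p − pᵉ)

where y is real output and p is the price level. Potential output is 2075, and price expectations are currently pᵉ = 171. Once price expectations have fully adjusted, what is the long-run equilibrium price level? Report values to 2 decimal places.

Long-run p = 68.13

Short run: with pᵉ = 171, SRAS is y = 23 + 12p. Setting AD = SRAS gives 2597 = 20p, so p = 129.85 and y = 2620 − 8p = 1581.20.
Output 1581.20 is below potential 2075, so over time expected prices fall and SRAS shifts right until y returns to 2075.
Long run: y = 2075 on the AD curve gives 2075 = 2620 − 8p, so p = 68.13.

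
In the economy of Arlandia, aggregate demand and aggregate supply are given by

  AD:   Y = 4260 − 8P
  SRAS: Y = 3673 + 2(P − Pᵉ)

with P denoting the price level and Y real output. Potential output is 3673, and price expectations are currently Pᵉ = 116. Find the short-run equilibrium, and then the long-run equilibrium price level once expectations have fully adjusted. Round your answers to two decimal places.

Short run: with Pᵉ = 116, SRAS is Y = 3441 + 2P. Setting AD = SRAS gives 819 = 10P, so P = 81.90 and Y = 4260 − 8P = 3604.80.
Output 3604.80 is below potential 3673, so over time expected prices fall and SRAS shifts right until Y returns to 3673.
Long run: Y = 3673 on the AD curve gives 3673 = 4260 − 8P, so P = 73.38.

Short run: P = 81.90, Y = 3604.80. Long run: P = 73.38.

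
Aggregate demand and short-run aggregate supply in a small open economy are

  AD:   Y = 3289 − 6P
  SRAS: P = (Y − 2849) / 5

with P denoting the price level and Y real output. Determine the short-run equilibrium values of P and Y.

P = 40, Y = 3049

Rearrange SRAS to Y = 2849 + 5P.
Set AD = SRAS: 3289 − 6P = 2849 + 5P, so 440 = 11P and P = 40.
Then Y = 3289 − 6·40 = 3049.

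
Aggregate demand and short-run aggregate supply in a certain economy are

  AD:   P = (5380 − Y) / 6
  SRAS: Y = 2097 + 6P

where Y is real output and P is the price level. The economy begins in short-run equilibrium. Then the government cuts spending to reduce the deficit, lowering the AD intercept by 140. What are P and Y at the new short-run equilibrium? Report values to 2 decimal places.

P = 261.92, Y = 3668.50

This is a negative demand shock: AD shifts left.
New AD: Y = 5240 − 6P.
Set AD = SRAS: 5240 − 6P = 2097 + 6P, so 3143 = 12P and P = 261.92.
Substituting into AD, Y = 3668.50.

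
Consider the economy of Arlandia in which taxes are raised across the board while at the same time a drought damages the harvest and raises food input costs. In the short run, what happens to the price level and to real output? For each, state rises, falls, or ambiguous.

The first event is a negative demand shock: AD shifts left, which by itself pushes P down and Y down.
The second is an adverse supply shock: SRAS shifts left, which by itself pushes P up and Y down.
The two shocks push P in opposite directions, so the effect on P is ambiguous. Both shocks push Y down, so Y falls.

Price level: ambiguous; output: falls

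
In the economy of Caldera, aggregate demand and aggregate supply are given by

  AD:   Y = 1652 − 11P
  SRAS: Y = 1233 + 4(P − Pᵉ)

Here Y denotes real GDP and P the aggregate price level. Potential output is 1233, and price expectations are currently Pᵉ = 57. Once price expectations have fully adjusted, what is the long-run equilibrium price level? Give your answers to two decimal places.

Long-run P = 38.09

Short run: with Pᵉ = 57, SRAS is Y = 1005 + 4P. Setting AD = SRAS gives 647 = 15P, so P = 43.13 and Y = 1652 − 11P = 1177.53.
Output 1177.53 is below potential 1233, so over time expected prices fall and SRAS shifts right until Y returns to 1233.
Long run: Y = 1233 on the AD curve gives 1233 = 1652 − 11P, so P = 38.09.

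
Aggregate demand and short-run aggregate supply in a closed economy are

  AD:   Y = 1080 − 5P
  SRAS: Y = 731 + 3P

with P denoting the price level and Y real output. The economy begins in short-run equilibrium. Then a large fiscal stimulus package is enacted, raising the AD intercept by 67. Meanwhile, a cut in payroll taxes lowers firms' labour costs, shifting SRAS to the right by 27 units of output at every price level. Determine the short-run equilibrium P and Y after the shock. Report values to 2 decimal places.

P = 48.63, Y = 903.88

After both shocks: AD is Y = 1147 − 5P and SRAS is Y = 758 + 3P.
Setting them equal: 389 = 8P, so P = 48.63.
Substituting into AD, Y = 903.88.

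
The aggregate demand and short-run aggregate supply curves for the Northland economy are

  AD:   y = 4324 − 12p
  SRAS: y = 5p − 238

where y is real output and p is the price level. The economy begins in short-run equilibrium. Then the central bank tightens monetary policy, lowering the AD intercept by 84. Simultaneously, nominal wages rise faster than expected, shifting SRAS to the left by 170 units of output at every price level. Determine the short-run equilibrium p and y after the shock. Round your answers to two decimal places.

After both shocks: AD is y = 4240 − 12p and SRAS is y = 5p − 408.
Setting them equal: 4648 = 17p, so p = 273.41.
Substituting into AD, y = 959.06.

p = 273.41, y = 959.06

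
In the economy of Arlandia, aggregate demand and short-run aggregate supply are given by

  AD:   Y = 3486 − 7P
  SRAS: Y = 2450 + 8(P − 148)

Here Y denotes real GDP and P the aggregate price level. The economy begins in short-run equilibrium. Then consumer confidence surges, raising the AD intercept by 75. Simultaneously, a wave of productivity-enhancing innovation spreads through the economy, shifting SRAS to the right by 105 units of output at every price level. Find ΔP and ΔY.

After both shocks: AD is Y = 3561 − 7P and SRAS is Y = 1371 + 8P.
Setting them equal: 2190 = 15P, so P = 146.
Y = 3561 − 7·146 = 2539.
Initially P = 148, Y = 2450, so ΔP = -2 and ΔY = +89.

ΔP = -2, ΔY = +89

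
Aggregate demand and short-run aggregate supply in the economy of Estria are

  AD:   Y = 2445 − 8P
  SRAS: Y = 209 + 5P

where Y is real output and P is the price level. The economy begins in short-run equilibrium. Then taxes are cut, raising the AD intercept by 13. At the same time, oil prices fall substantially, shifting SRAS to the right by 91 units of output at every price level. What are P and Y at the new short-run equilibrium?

P = 166, Y = 1130

After both shocks: AD is Y = 2458 − 8P and SRAS is Y = 300 + 5P.
Setting them equal: 2158 = 13P, so P = 166.
Y = 2458 − 8·166 = 1130.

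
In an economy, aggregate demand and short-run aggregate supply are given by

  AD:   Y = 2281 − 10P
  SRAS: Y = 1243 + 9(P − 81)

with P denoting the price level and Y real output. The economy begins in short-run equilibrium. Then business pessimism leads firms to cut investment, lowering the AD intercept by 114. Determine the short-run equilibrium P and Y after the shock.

P = 87, Y = 1297

This is a negative demand shock: AD shifts left.
New AD: Y = 2167 − 10P.
SRAS can be written Y = 514 + 9P.
Set AD = SRAS: 2167 − 10P = 514 + 9P, so 1653 = 19P and P = 87.
Y = 2167 − 10·87 = 1297.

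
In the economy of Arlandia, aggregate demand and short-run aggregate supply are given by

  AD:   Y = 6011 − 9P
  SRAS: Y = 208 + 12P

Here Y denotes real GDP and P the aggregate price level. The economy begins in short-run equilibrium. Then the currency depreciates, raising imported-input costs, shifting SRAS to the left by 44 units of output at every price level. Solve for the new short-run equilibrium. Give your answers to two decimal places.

P = 278.43, Y = 3505.14

This is a negative supply shock: SRAS shifts left.
New SRAS: Y = 164 + 12P.
Set AD = SRAS: 6011 − 9P = 164 + 12P, so 5847 = 21P and P = 278.43.
Substituting into AD, Y = 3505.14.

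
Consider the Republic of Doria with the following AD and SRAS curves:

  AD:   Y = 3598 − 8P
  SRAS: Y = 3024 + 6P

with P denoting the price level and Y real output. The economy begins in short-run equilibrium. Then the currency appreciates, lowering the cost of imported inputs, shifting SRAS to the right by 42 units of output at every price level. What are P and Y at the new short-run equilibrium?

This is a positive supply shock: SRAS shifts right.
New SRAS: Y = 3066 + 6P.
Set AD = SRAS: 3598 − 8P = 3066 + 6P, so 532 = 14P and P = 38.
Y = 3598 − 8·38 = 3294.

P = 38, Y = 3294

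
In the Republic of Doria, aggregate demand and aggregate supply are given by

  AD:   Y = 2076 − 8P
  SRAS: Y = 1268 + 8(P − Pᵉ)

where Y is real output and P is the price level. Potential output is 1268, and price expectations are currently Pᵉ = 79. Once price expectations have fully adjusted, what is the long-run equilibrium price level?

Long-run P = 101

Short run: with Pᵉ = 79, SRAS is Y = 636 + 8P. Setting AD = SRAS gives 1440 = 16P, so P = 90 and Y = 2076 − 8·90 = 1356.
Output 1356 is above potential 1268, so over time expected prices rise and SRAS shifts left until Y returns to 1268.
Long run: Y = 1268 on the AD curve gives 1268 = 2076 − 8P, so P = 101.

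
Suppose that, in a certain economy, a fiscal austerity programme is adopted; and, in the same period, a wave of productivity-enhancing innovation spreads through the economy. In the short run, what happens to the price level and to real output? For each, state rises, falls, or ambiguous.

The first event is a negative demand shock: AD shifts left, which by itself pushes P down and Y down.
The second is a favourable supply shock: SRAS shifts right, which by itself pushes P down and Y up.
Both shocks push P down, so P falls. The two shocks push Y in opposite directions, so the effect on Y is ambiguous.

Price level: falls; output: ambiguous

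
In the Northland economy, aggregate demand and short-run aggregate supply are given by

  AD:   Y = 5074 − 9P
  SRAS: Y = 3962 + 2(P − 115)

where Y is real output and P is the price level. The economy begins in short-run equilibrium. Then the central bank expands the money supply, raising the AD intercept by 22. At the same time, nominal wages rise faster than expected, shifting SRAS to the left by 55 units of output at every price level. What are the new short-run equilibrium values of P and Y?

P = 129, Y = 3935

After both shocks: AD is Y = 5096 − 9P and SRAS is Y = 3677 + 2P.
Setting them equal: 1419 = 11P, so P = 129.
Y = 5096 − 9·129 = 3935.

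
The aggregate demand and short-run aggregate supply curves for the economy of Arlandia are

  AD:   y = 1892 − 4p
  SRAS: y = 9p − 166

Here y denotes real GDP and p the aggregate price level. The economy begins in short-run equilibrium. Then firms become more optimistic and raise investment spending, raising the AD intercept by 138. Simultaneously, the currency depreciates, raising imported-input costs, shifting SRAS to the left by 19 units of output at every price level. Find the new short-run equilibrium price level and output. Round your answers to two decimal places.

After both shocks: AD is y = 2030 − 4p and SRAS is y = 9p − 185.
Setting them equal: 2215 = 13p, so p = 170.38.
Substituting into AD, y = 1348.46.

p = 170.38, y = 1348.46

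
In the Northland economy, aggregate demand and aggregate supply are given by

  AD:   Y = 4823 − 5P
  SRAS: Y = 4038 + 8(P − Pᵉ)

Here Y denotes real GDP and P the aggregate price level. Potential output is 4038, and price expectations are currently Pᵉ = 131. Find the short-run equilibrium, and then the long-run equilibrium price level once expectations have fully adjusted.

Short run: with Pᵉ = 131, SRAS is Y = 2990 + 8P. Setting AD = SRAS gives 1833 = 13P, so P = 141 and Y = 4823 − 5·141 = 4118.
Output 4118 is above potential 4038, so over time expected prices rise and SRAS shifts left until Y returns to 4038.
Long run: Y = 4038 on the AD curve gives 4038 = 4823 − 5P, so P = 157.

Short run: P = 141, Y = 4118. Long run: P = 157.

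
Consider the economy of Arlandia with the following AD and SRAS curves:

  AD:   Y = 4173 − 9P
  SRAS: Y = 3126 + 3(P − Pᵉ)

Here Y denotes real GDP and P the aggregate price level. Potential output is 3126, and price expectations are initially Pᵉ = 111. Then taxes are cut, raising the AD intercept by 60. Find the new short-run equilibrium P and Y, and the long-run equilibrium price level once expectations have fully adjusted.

AD shifts right: new AD is Y = 4233 − 9P. With Pᵉ = 111, SRAS is Y = 2793 + 3P.
Short run: 4233 − 9P = 2793 + 3P gives 1440 = 12P, so P = 120 and Y = 4233 − 9·120 = 3153.
Y = 3153 is above potential 3126; expectations adjust and SRAS shifts left until Y = 3126.
Long run: on the new AD curve, 3126 = 4233 − 9P gives P = 123.

Short run: P = 120, Y = 3153. Long run: P = 123.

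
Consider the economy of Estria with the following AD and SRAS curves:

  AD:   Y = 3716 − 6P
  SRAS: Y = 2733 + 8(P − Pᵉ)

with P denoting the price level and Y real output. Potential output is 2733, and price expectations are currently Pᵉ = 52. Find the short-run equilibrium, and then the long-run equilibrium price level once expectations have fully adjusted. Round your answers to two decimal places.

Short run: with Pᵉ = 52, SRAS is Y = 2317 + 8P. Setting AD = SRAS gives 1399 = 14P, so P = 99.93 and Y = 3716 − 6P = 3116.43.
Output 3116.43 is above potential 2733, so over time expected prices rise and SRAS shifts left until Y returns to 2733.
Long run: Y = 2733 on the AD curve gives 2733 = 3716 − 6P, so P = 163.83.

Short run: P = 99.93, Y = 3116.43. Long run: P = 163.83.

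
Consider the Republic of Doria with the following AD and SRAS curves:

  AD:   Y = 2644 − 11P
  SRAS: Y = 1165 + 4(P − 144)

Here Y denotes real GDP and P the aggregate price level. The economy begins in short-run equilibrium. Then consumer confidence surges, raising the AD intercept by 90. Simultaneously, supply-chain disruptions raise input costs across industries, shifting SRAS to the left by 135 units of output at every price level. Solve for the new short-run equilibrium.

After both shocks: AD is Y = 2734 − 11P and SRAS is Y = 454 + 4P.
Setting them equal: 2280 = 15P, so P = 152.
Y = 2734 − 11·152 = 1062.

P = 152, Y = 1062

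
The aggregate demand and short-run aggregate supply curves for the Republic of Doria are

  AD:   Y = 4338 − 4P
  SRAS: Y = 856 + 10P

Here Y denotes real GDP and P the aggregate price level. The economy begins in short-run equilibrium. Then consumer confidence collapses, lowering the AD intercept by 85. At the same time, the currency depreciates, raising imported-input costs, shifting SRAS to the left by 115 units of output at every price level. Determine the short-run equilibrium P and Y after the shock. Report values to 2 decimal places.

P = 250.86, Y = 3249.57

After both shocks: AD is Y = 4253 − 4P and SRAS is Y = 741 + 10P.
Setting them equal: 3512 = 14P, so P = 250.86.
Substituting into AD, Y = 3249.57.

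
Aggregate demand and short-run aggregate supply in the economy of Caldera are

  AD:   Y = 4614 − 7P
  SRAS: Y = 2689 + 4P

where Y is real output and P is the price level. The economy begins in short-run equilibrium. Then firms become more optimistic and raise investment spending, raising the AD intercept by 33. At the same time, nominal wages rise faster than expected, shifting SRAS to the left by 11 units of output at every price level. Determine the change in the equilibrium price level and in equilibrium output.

ΔP = +4, ΔY = +5

After both shocks: AD is Y = 4647 − 7P and SRAS is Y = 2678 + 4P.
Setting them equal: 1969 = 11P, so P = 179.
Y = 4647 − 7·179 = 3394.
Initially P = 175, Y = 3389, so ΔP = +4 and ΔY = +5.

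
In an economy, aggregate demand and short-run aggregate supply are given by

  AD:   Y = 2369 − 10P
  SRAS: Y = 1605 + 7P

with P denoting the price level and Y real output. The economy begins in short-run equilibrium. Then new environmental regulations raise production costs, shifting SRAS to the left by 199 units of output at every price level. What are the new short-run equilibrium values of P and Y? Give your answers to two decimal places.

P = 56.65, Y = 1802.53

This is a negative supply shock: SRAS shifts left.
New SRAS: Y = 1406 + 7P.
Set AD = SRAS: 2369 − 10P = 1406 + 7P, so 963 = 17P and P = 56.65.
Substituting into AD, Y = 1802.53.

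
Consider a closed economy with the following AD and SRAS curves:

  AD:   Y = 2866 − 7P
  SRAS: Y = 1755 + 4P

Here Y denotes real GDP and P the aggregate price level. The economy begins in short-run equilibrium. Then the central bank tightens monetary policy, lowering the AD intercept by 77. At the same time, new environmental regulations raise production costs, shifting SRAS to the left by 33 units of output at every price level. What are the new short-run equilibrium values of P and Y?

P = 97, Y = 2110

After both shocks: AD is Y = 2789 − 7P and SRAS is Y = 1722 + 4P.
Setting them equal: 1067 = 11P, so P = 97.
Y = 2789 − 7·97 = 2110.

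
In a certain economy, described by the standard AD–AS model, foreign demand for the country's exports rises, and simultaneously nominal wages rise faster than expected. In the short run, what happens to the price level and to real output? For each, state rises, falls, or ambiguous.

The first event is a positive demand shock: AD shifts right, which by itself pushes P up and Y up.
The second is an adverse supply shock: SRAS shifts left, which by itself pushes P up and Y down.
Both shocks push P up, so P rises. The two shocks push Y in opposite directions, so the effect on Y is ambiguous.

Price level: rises; output: ambiguous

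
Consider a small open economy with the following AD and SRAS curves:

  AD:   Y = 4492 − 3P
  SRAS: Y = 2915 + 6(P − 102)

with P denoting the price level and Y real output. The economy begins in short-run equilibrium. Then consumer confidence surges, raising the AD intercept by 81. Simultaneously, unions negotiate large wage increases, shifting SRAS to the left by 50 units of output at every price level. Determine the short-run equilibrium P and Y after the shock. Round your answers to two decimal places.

P = 257.78, Y = 3799.67

After both shocks: AD is Y = 4573 − 3P and SRAS is Y = 2253 + 6P.
Setting them equal: 2320 = 9P, so P = 257.78.
Substituting into AD, Y = 3799.67.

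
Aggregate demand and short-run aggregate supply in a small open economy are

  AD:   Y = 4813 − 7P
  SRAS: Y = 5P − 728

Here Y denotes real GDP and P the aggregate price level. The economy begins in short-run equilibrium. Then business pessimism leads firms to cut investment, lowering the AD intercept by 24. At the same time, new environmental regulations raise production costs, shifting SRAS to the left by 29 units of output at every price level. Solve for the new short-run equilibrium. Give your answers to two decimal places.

P = 462.17, Y = 1553.83

After both shocks: AD is Y = 4789 − 7P and SRAS is Y = 5P − 757.
Setting them equal: 5546 = 12P, so P = 462.17.
Substituting into AD, Y = 1553.83.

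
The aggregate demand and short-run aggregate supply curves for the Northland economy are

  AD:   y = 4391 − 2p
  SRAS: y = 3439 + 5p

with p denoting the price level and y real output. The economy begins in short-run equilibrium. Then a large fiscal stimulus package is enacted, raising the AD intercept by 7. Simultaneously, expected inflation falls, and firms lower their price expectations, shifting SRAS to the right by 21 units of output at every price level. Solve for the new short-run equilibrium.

p = 134, y = 4130

After both shocks: AD is y = 4398 − 2p and SRAS is y = 3460 + 5p.
Setting them equal: 938 = 7p, so p = 134.
y = 4398 − 2·134 = 4130.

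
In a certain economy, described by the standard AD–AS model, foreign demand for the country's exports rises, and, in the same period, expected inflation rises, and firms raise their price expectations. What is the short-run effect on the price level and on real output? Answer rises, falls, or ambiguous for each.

The first event is a positive demand shock: AD shifts right, which by itself pushes P up and Y up.
The second is an adverse supply shock: SRAS shifts left, which by itself pushes P up and Y down.
Both shocks push P up, so P rises. The two shocks push Y in opposite directions, so the effect on Y is ambiguous.

Price level: rises; output: ambiguous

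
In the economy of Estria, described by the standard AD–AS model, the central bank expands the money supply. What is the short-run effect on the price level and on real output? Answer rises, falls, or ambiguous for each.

Price level: rises; output: rises

This is a positive demand shock: AD shifts right.
Moving along the upward-sloping SRAS curve, P rises and Y rises.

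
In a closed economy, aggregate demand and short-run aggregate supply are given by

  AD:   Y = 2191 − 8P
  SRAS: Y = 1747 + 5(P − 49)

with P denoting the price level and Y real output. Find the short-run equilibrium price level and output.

Write SRAS as Y = 1747 + 5P − 245 = 1502 + 5P.
Set AD = SRAS: 2191 − 8P = 1502 + 5P, so 689 = 13P and P = 53.
Then Y = 2191 − 8·53 = 1767.

P = 53, Y = 1767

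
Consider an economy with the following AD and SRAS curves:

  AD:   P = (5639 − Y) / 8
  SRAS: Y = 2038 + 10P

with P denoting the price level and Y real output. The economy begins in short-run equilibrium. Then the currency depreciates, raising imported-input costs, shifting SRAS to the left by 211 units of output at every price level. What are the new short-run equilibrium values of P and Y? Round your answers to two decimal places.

This is a negative supply shock: SRAS shifts left.
New SRAS: Y = 1827 + 10P.
Set AD = SRAS: 5639 − 8P = 1827 + 10P, so 3812 = 18P and P = 211.78.
Substituting into AD, Y = 3944.78.

P = 211.78, Y = 3944.78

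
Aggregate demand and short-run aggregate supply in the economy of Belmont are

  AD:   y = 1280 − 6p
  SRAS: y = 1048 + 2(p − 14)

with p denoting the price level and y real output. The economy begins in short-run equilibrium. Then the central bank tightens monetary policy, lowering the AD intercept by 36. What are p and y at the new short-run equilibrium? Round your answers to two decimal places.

This is a negative demand shock: AD shifts left.
New AD: y = 1244 − 6p.
SRAS can be written y = 1020 + 2p.
Set AD = SRAS: 1244 − 6p = 1020 + 2p, so 224 = 8p and p = 28.00.
Substituting into AD, y = 1076.00.

p = 28.00, y = 1076.00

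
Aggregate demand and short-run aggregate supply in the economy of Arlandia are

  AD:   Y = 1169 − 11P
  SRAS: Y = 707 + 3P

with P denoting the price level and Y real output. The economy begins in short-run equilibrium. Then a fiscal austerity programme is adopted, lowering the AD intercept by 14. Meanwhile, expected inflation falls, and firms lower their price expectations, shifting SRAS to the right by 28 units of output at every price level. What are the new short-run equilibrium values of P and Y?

After both shocks: AD is Y = 1155 − 11P and SRAS is Y = 735 + 3P.
Setting them equal: 420 = 14P, so P = 30.
Y = 1155 − 11·30 = 825.

P = 30, Y = 825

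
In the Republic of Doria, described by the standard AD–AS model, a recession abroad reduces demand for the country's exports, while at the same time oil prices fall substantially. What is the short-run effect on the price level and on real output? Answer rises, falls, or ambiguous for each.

The first event is a negative demand shock: AD shifts left, which by itself pushes P down and Y down.
The second is a favourable supply shock: SRAS shifts right, which by itself pushes P down and Y up.
Both shocks push P down, so P falls. The two shocks push Y in opposite directions, so the effect on Y is ambiguous.

Price level: falls; output: ambiguous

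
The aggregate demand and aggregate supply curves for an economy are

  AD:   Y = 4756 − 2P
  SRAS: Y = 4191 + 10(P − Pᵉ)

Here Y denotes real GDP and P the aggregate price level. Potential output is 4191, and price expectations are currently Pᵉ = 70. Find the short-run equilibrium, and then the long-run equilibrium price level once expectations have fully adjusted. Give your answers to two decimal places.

Short run: with Pᵉ = 70, SRAS is Y = 3491 + 10P. Setting AD = SRAS gives 1265 = 12P, so P = 105.42 and Y = 4756 − 2P = 4545.17.
Output 4545.17 is above potential 4191, so over time expected prices rise and SRAS shifts left until Y returns to 4191.
Long run: Y = 4191 on the AD curve gives 4191 = 4756 − 2P, so P = 282.50.

Short run: P = 105.42, Y = 4545.17. Long run: P = 282.50.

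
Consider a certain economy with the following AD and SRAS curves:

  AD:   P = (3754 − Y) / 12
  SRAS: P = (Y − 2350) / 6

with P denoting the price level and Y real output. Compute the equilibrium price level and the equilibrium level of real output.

Rearrange AD to Y = 3754 − 12P.
Rearrange SRAS to Y = 2350 + 6P.
Set AD = SRAS: 3754 − 12P = 2350 + 6P, so 1404 = 18P and P = 78.
Then Y = 3754 − 12·78 = 2818.

P = 78, Y = 2818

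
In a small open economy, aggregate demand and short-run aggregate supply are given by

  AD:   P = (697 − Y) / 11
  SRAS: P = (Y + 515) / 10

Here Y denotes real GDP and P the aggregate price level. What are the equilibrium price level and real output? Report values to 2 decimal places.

Rearrange AD to Y = 697 − 11P.
Rearrange SRAS to Y = 10P − 515.
Set AD = SRAS: 697 − 11P = 10P − 515, so 1212 = 21P and P = 57.71.
Substituting into AD, Y = 697 − 11P = 62.14.

P = 57.71, Y = 62.14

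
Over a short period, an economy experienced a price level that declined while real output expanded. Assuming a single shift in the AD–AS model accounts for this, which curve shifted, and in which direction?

P fell and Y rose. An AD shift moves P and Y in the same direction; an SRAS shift moves them in opposite directions.
Here P and Y moved in opposite directions, so the SRAS curve shifted.
Since Y rose, SRAS shifted right.

SRAS shifted right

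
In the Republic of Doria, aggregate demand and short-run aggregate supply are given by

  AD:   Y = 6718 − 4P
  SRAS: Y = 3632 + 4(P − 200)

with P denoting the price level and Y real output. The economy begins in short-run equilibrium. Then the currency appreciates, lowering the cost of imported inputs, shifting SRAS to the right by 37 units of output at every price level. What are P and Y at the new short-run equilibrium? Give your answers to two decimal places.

This is a positive supply shock: SRAS shifts right.
New SRAS: Y = 2869 + 4P.
Set AD = SRAS: 6718 − 4P = 2869 + 4P, so 3849 = 8P and P = 481.13.
Substituting into AD, Y = 4793.50.

P = 481.13, Y = 4793.50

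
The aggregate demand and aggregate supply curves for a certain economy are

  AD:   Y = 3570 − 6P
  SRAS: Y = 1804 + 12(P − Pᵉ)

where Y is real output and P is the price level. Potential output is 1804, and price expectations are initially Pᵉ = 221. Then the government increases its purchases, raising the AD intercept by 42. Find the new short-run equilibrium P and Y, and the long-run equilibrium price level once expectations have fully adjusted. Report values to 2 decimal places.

AD shifts right: new AD is Y = 3612 − 6P. With Pᵉ = 221, SRAS is Y = 12P − 848.
Short run: 3612 − 6P = 12P − 848 gives 4460 = 18P, so P = 247.78 and Y = 3612 − 6P = 2125.33.
Y = 2125.33 is above potential 1804; expectations adjust and SRAS shifts left until Y = 1804.
Long run: on the new AD curve, 1804 = 3612 − 6P gives P = 301.33.

Short run: P = 247.78, Y = 2125.33. Long run: P = 301.33.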